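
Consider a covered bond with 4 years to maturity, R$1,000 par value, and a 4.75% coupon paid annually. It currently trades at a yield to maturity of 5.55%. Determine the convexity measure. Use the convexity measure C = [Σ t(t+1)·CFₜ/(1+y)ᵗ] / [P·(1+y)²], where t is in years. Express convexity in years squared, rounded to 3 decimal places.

16.354

With y = 0.0555:
  t   CF        PV=CF/(1+0.0555)^t    t·PV        t(t+1)·PV
  1        47.50        45.0024        45.0024          90.0047
  2        47.50        42.6361        85.2721         255.8164
  3        47.50        40.3942       121.1826         484.7303
  4     1,047.50       843.9585     3,375.8339      16,879.1696
  Σ                    971.9911     3,627.2910      17,709.7210
P = 971.9911.
Convexity = Σ t(t+1)·PV / [P·(1+y)²] = 17,709.7210 / (971.9911 × 1.114080) = 16.35434.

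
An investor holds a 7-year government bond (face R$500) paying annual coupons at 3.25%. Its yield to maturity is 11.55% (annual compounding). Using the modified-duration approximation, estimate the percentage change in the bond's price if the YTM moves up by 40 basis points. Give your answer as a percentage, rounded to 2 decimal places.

-2.21%

Periodic yield y = 0.1155. Modified duration first:
  t   CF        PV=CF/(1+0.1155)^t    t·PV
  1        16.25        14.5675        14.5675
  2        16.25        13.0591        26.1183
  3        16.25        11.7070        35.1209
  4        16.25        10.4948        41.9793
  5        16.25         9.4082        47.0409
  6        16.25         8.4340        50.6043
  7       516.25       240.2000     1,681.4002
  Σ                    307.8706     1,896.8312
P = 307.8706; D_Mac = 6.16113 yrs; D_mod = 6.16113/(1+0.1155) = 5.52320 yrs.
ΔP/P ≈ -D_mod · Δy = -5.52320 × (+0.004) = -0.022093 = -2.2093%.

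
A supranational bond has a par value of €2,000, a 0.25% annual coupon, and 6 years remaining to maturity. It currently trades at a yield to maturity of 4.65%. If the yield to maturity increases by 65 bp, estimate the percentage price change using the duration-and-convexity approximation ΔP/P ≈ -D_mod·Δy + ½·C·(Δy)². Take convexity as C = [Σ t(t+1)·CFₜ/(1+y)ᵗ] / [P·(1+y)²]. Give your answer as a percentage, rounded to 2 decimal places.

-3.62%

With y = 0.0465:
  t   CF        PV=CF/(1+0.0465)^t    t·PV        t(t+1)·PV
  1         5.00         4.7778         4.7778           9.5557
  2         5.00         4.5655         9.1311          27.3932
  3         5.00         4.3627        13.0880          52.3520
  4         5.00         4.1688        16.6753          83.3764
  5         5.00         3.9836        19.9179         119.5075
  6     2,005.00     1,526.4373     9,158.6240      64,110.3682
  Σ                  1,548.2958     9,222.2141      64,402.5530
P = 1,548.2958; D_Mac = 5.95636 yrs; D_mod = 5.69170 yrs; C = 37.98138.
Duration effect: -5.69170 × (+0.0065) = -0.036996
Convexity effect: 0.5 × 37.98138 × (0.0065)² = +0.0008024
ΔP/P ≈ -0.036996 + 0.0008024 = -0.036194 = -3.6194%.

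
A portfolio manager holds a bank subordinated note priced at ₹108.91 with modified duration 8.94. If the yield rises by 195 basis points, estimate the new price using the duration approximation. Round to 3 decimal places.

Duration approximation: ΔP/P ≈ -D_mod · Δy = -8.94 × (+0.0195) = -0.174330.
New price ≈ 108.91 × (1 - 0.174330) = 89.9237197.

₹89.924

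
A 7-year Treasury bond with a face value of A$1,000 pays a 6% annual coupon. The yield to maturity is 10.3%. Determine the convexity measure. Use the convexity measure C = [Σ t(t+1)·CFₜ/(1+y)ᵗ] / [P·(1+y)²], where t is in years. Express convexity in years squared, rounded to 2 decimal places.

35.40

With y = 0.103:
  t   CF        PV=CF/(1+0.103)^t    t·PV        t(t+1)·PV
  1        60.00        54.3971        54.3971         108.7942
  2        60.00        49.3174        98.6348         295.9044
  3        60.00        44.7121       134.1362         536.5448
  4        60.00        40.5368       162.1471         810.7355
  5        60.00        36.7514       183.7569       1,102.5415
  6        60.00        33.3195       199.9169       1,399.4180
  7     1,060.00       533.6755     3,735.7286      29,885.8289
  Σ                    792.7097     4,568.7176      34,139.7673
P = 792.7097.
Convexity = Σ t(t+1)·PV / [P·(1+y)²] = 34,139.7673 / (792.7097 × 1.216609) = 35.39935.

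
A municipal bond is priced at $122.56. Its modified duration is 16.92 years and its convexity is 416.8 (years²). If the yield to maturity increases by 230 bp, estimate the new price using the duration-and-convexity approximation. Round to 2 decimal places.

$88.38

Duration effect: -D_mod·Δy = -16.92 × (+0.023) = -0.389160
Convexity effect: ½·C·(Δy)² = 0.5 × 416.8 × (0.023)² = +0.1102436
ΔP/P ≈ -0.389160 + 0.1102436 = -0.2789164
New price ≈ 122.56 × (1 - 0.2789164) = 88.376006016.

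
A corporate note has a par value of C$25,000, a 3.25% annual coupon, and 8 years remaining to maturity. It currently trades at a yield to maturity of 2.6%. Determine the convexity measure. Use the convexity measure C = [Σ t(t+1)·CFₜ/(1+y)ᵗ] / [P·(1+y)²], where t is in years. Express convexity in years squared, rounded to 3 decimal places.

With y = 0.026:
  t   CF        PV=CF/(1+0.026)^t    t·PV        t(t+1)·PV
  1       812.50       791.9103       791.9103       1,583.8207
  2       812.50       771.8424     1,543.6849       4,631.0546
  3       812.50       752.2831     2,256.8492       9,027.3968
  4       812.50       733.2194     2,932.8775      14,664.3873
  5       812.50       714.6388     3,573.1938      21,439.1627
  6       812.50       696.5290     4,179.1740      29,254.2181
  7       812.50       678.8782     4,752.1472      38,017.1776
  8    25,812.50    21,020.8940   168,167.1522   1,513,504.3699
  Σ                 26,160.1952   188,196.9891   1,632,121.5877
P = 26,160.1952.
Convexity = Σ t(t+1)·PV / [P·(1+y)²] = 1,632,121.5877 / (26,160.1952 × 1.052676) = 59.26753.

59.268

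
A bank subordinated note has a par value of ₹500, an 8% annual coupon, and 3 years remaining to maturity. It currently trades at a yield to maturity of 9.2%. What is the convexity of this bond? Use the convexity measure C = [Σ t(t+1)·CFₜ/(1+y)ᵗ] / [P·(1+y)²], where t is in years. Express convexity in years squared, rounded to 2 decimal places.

With y = 0.092:
  t   CF        PV=CF/(1+0.092)^t    t·PV        t(t+1)·PV
  1        40.00        36.6300        36.6300          73.2601
  2        40.00        33.5440        67.0880         201.2639
  3       540.00       414.6922     1,244.0765       4,976.3061
  Σ                    484.8662     1,347.7946       5,250.8302
P = 484.8662.
Convexity = Σ t(t+1)·PV / [P·(1+y)²] = 5,250.8302 / (484.8662 × 1.192464) = 9.08157.

9.08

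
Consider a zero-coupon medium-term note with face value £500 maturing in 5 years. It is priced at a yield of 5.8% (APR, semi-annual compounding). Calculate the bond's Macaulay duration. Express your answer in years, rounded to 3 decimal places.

5.000 years

A zero-coupon bond has a single cash flow at maturity, so its Macaulay duration equals its maturity: 5 years.
(Equivalently: 10 semi-annual periods ÷ 2 = 5 years.)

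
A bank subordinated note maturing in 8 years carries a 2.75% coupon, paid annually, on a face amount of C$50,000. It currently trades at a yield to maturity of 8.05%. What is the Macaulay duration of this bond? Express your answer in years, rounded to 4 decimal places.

Periodic yield y = 0.0805. Discount each cash flow and weight by its year:
  t   CF        PV=CF/(1+0.0805)^t    t·PV
  1     1,375.00     1,272.5590     1,272.5590
  2     1,375.00     1,177.7501     2,355.5002
  3     1,375.00     1,090.0047     3,270.0142
  4     1,375.00     1,008.7966     4,035.1864
  5     1,375.00       933.6387     4,668.1935
  6     1,375.00       864.0802     5,184.4814
  7     1,375.00       799.7041     5,597.9284
  8    51,375.00    27,653.7266   221,229.8129
  Σ                 34,800.2601   247,613.6761
Price P = Σ PV = 34,800.2601.
Macaulay duration = Σ(t·PV) / P = 247,613.6761 / 34,800.2601 = 7.11528 years.

7.1153 years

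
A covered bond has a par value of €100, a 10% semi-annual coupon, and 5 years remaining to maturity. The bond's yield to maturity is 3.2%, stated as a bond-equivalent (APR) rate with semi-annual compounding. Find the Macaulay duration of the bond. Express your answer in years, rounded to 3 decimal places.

4.190 years

Periodic yield y = 0.016. Discount each cash flow and weight by its period:
  t   CF        PV=CF/(1+0.016)^t    t·PV
  1         5.00         4.9213         4.9213
  2         5.00         4.8438         9.6875
  3         5.00         4.7675        14.3024
  4         5.00         4.6924        18.7696
  5         5.00         4.6185        23.0925
  6         5.00         4.5458        27.2746
  7         5.00         4.4742        31.3193
  8         5.00         4.4037        35.2298
  9         5.00         4.3344        39.0094
  10      105.00        89.5885       895.8849
  Σ                    131.1900     1,099.4914
Price P = Σ PV = 131.1900.
Macaulay duration = Σ(t·PV) / P = 1,099.4914 / 131.1900 = 8.38091 half-year periods.
In years: 8.38091 / 2 = 4.19046 years.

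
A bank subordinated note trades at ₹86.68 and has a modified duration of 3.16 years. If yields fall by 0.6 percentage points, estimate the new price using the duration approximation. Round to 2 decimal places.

₹88.32

Duration approximation: ΔP/P ≈ -D_mod · Δy = -3.16 × (-0.006) = +0.018960.
New price ≈ 86.68 × (1 + 0.018960) = 88.3234528.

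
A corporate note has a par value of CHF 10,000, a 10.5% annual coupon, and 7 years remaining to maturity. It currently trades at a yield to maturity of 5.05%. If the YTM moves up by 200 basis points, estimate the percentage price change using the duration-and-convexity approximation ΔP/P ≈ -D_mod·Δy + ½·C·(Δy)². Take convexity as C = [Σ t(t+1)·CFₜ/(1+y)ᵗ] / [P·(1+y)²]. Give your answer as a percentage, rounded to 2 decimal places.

With y = 0.0505:
  t   CF        PV=CF/(1+0.0505)^t    t·PV        t(t+1)·PV
  1     1,050.00       999.5240       999.5240       1,999.0481
  2     1,050.00       951.4746     1,902.9491       5,708.8474
  3     1,050.00       905.7350     2,717.2049      10,868.8195
  4     1,050.00       862.1942     3,448.7766      17,243.8830
  5     1,050.00       820.7465     4,103.7323      24,622.3936
  6     1,050.00       781.2912     4,687.7475      32,814.2324
  7    11,050.00     7,826.9017    54,788.3121     438,306.4966
  Σ                 13,147.8671    72,648.2465     531,563.7206
P = 13,147.8671; D_Mac = 5.52548 yrs; D_mod = 5.25986 yrs; C = 36.63599.
Duration effect: -5.25986 × (+0.02) = -0.105197
Convexity effect: 0.5 × 36.63599 × (0.02)² = +0.0073272
ΔP/P ≈ -0.105197 + 0.0073272 = -0.097870 = -9.7870%.

-9.79%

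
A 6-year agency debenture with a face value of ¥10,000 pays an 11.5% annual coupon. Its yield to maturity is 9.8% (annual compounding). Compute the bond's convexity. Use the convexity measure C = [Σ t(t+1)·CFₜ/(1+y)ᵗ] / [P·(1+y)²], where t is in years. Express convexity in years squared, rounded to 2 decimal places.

With y = 0.098:
  t   CF        PV=CF/(1+0.098)^t    t·PV        t(t+1)·PV
  1     1,150.00     1,047.3588     1,047.3588       2,094.7177
  2     1,150.00       953.8787     1,907.7574       5,723.2723
  3     1,150.00       868.7420     2,606.2260      10,424.9040
  4     1,150.00       791.2040     3,164.8160      15,824.0802
  5     1,150.00       720.5865     3,602.9327      21,617.5959
  6    11,150.00     6,362.9839    38,177.9036     267,245.3252
  Σ                 10,744.7540    50,506.9946     322,929.8954
P = 10,744.7540.
Convexity = Σ t(t+1)·PV / [P·(1+y)²] = 322,929.8954 / (10,744.7540 × 1.205604) = 24.92913.

24.93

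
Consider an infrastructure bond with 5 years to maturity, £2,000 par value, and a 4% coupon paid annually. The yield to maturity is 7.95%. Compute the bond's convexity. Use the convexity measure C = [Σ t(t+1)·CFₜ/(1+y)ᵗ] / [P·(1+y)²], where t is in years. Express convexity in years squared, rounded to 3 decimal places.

22.964

With y = 0.0795:
  t   CF        PV=CF/(1+0.0795)^t    t·PV        t(t+1)·PV
  1        80.00        74.1084        74.1084         148.2168
  2        80.00        68.6507       137.3013         411.9039
  3        80.00        63.5949       190.7846         763.1384
  4        80.00        58.9114       235.6456       1,178.2282
  5     2,080.00     1,418.8945     7,094.4724      42,566.8346
  Σ                  1,684.1598     7,732.3124      45,068.3219
P = 1,684.1598.
Convexity = Σ t(t+1)·PV / [P·(1+y)²] = 45,068.3219 / (1,684.1598 × 1.165320) = 22.96375.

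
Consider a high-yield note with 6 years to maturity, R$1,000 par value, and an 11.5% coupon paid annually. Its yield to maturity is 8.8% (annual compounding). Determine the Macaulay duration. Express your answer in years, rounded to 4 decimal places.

4.7302 years

Periodic yield y = 0.088. Discount each cash flow and weight by its year:
  t   CF        PV=CF/(1+0.088)^t    t·PV
  1       115.00       105.6985       105.6985
  2       115.00        97.1494       194.2988
  3       115.00        89.2917       267.8751
  4       115.00        82.0696       328.2784
  5       115.00        75.4316       377.1580
  6     1,115.00       672.2046     4,033.2277
  Σ                  1,121.8454     5,306.5366
Price P = Σ PV = 1,121.8454.
Macaulay duration = Σ(t·PV) / P = 5,306.5366 / 1,121.8454 = 4.73019 years.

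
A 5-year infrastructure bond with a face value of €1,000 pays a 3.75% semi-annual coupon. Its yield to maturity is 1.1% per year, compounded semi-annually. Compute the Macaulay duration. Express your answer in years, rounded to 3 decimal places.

4.634 years

Periodic yield y = 0.0055. Discount each cash flow and weight by its period:
  t   CF        PV=CF/(1+0.0055)^t    t·PV
  1        18.75        18.6474        18.6474
  2        18.75        18.5454        37.0909
  3        18.75        18.4440        55.3320
  4        18.75        18.3431        73.3724
  5        18.75        18.2428        91.2139
  6        18.75        18.1430       108.8579
  7        18.75        18.0437       126.3062
  8        18.75        17.9450       143.5604
  9        18.75        17.8469       160.6220
  10    1,018.75       964.3771     9,643.7706
  Σ                  1,128.5785    10,458.7738
Price P = Σ PV = 1,128.5785.
Macaulay duration = Σ(t·PV) / P = 10,458.7738 / 1,128.5785 = 9.26721 half-year periods.
In years: 9.26721 / 2 = 4.63360 years.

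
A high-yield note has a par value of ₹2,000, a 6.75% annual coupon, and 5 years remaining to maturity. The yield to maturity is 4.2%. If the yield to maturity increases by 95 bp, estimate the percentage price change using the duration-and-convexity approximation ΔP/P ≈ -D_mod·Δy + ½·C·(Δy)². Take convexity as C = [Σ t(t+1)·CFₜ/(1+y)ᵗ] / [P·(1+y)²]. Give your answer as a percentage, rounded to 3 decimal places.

With y = 0.042:
  t   CF        PV=CF/(1+0.042)^t    t·PV        t(t+1)·PV
  1       135.00       129.5585       129.5585         259.1171
  2       135.00       124.3364       248.6728         746.0185
  3       135.00       119.3248       357.9743       1,431.8973
  4       135.00       114.5151       458.0605       2,290.3027
  5     2,135.00     1,738.0381     8,690.1903      52,141.1420
  Σ                  2,225.7729     9,884.4566      56,868.4776
P = 2,225.7729; D_Mac = 4.44091 yrs; D_mod = 4.26191 yrs; C = 23.53181.
Duration effect: -4.26191 × (+0.0095) = -0.040488
Convexity effect: 0.5 × 23.53181 × (0.0095)² = +0.0010619
ΔP/P ≈ -0.040488 + 0.0010619 = -0.039426 = -3.9426%.

-3.943%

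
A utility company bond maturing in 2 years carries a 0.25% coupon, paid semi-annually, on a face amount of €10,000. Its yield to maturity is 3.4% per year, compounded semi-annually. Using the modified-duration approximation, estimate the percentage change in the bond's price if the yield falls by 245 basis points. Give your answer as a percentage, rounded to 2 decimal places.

+4.81%

Periodic yield y = 0.017. Modified duration first:
  t   CF        PV=CF/(1+0.017)^t    t·PV
  1        12.50        12.2911        12.2911
  2        12.50        12.0856        24.1712
  3        12.50        11.8836        35.6507
  4    10,012.50     9,359.6308    37,438.5232
  Σ                  9,395.8910    37,510.6361
P = 9,395.8910; D_Mac = 3.99224 half-year periods = 1.99612 yrs; D_mod = 1.99612/(1+0.017) = 1.96275 yrs.
ΔP/P ≈ -D_mod · Δy = -1.96275 × (-0.0245) = +0.048087 = +4.8087%.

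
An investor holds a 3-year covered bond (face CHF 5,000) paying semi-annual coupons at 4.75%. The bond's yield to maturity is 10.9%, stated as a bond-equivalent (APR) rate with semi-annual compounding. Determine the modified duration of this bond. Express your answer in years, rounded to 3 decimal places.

2.668 years

Periodic yield y = 0.0545. First find Macaulay duration:
  t   CF        PV=CF/(1+0.0545)^t    t·PV
  1       118.75       112.6126       112.6126
  2       118.75       106.7924       213.5849
  3       118.75       101.2730       303.8191
  4       118.75        96.0389       384.1557
  5       118.75        91.0753       455.3766
  6     5,118.75     3,722.9261    22,337.5566
  Σ                  4,230.7184    23,807.1054
P = 4,230.7184; Macaulay duration = 23,807.1054 / 4,230.7184 = 5.62720 half-year periods = 2.81360 years.
Modified duration = D_Mac / (1 + y) = 2.81360 / 1.0545 = 2.66818 years.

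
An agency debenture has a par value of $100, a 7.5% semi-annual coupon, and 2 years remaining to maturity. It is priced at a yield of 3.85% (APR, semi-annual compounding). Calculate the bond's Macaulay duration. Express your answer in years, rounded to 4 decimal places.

Periodic yield y = 0.01925. Discount each cash flow and weight by its period:
  t   CF        PV=CF/(1+0.01925)^t    t·PV
  1         3.75         3.6792         3.6792
  2         3.75         3.6097         7.2194
  3         3.75         3.5415        10.6245
  4       103.75        96.1314       384.5256
  Σ                    106.9618       406.0487
Price P = Σ PV = 106.9618.
Macaulay duration = Σ(t·PV) / P = 406.0487 / 106.9618 = 3.79620 half-year periods.
In years: 3.79620 / 2 = 1.89810 years.

1.8981 years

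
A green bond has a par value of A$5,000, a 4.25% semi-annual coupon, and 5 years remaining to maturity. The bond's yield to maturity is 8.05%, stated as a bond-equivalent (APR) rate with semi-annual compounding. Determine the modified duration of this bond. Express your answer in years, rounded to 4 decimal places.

Periodic yield y = 0.04025. First find Macaulay duration:
  t   CF        PV=CF/(1+0.04025)^t    t·PV
  1       106.25       102.1389       102.1389
  2       106.25        98.1869       196.3738
  3       106.25        94.3878       283.1633
  4       106.25        90.7357       362.9427
  5       106.25        87.2249       436.1243
  6       106.25        83.8499       503.0994
  7       106.25        80.6055       564.2387
  8       106.25        77.4867       619.8936
  9       106.25        74.4885       670.3968
  10    5,106.25     3,441.3182    34,413.1818
  Σ                  4,230.4230    38,151.5534
P = 4,230.4230; Macaulay duration = 38,151.5534 / 4,230.4230 = 9.01838 half-year periods = 4.50919 years.
Modified duration = D_Mac / (1 + y) = 4.50919 / 1.04025 = 4.33472 years.

4.3347 years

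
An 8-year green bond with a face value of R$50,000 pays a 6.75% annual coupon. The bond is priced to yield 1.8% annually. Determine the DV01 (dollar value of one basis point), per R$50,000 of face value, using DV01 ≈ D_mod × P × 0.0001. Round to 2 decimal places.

Periodic yield y = 0.018.
  t   CF        PV=CF/(1+0.018)^t    t·PV
  1     3,375.00     3,315.3242     3,315.3242
  2     3,375.00     3,256.7035     6,513.4070
  3     3,375.00     3,199.1194     9,597.3581
  4     3,375.00     3,142.5534    12,570.2136
  5     3,375.00     3,086.9876    15,434.9381
  6     3,375.00     3,032.4043    18,194.4260
  7     3,375.00     2,978.7862    20,851.5033
  8    53,375.00    46,275.9842   370,207.8735
  Σ                 68,287.8627   456,685.0437
P = 68,287.8627; D_Mac = 6.68765 yrs; D_mod = 6.56940 yrs.
DV01 ≈ 6.56940 × 68,287.8627 × 0.0001 = 44.861006.

R$44.86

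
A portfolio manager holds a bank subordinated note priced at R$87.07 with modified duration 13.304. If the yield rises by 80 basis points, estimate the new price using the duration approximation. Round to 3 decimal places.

Duration approximation: ΔP/P ≈ -D_mod · Δy = -13.304 × (+0.008) = -0.106432.
New price ≈ 87.07 × (1 - 0.106432) = 77.80296576.

R$77.803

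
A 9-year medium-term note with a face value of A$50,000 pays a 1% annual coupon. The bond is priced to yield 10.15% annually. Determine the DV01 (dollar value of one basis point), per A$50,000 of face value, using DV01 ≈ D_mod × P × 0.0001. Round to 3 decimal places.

A$18.249

Periodic yield y = 0.1015.
  t   CF        PV=CF/(1+0.1015)^t    t·PV
  1       500.00       453.9265       453.9265
  2       500.00       412.0985       824.1969
  3       500.00       374.1248     1,122.3744
  4       500.00       339.6503     1,358.6012
  5       500.00       308.3525     1,541.7626
  6       500.00       279.9387     1,679.6324
  7       500.00       254.1432     1,779.0024
  8       500.00       230.7246     1,845.7972
  9    50,500.00    21,155.8688   190,402.8191
  Σ                 23,808.8279   201,008.1126
P = 23,808.8279; D_Mac = 8.44259 yrs; D_mod = 7.66463 yrs.
DV01 ≈ 7.66463 × 23,808.8279 × 0.0001 = 18.248580.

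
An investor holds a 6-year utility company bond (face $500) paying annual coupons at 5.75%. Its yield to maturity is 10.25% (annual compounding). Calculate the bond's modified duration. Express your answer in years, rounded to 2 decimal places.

4.66 years

Periodic yield y = 0.1025. First find Macaulay duration:
  t   CF        PV=CF/(1+0.1025)^t    t·PV
  1        28.75        26.0771        26.0771
  2        28.75        23.6527        47.3054
  3        28.75        21.4537        64.3611
  4        28.75        19.4591        77.8365
  5        28.75        17.6500        88.2500
  6       528.75       294.4278     1,766.5667
  Σ                    402.7204     2,070.3968
P = 402.7204; Macaulay duration = 2,070.3968 / 402.7204 = 5.14103 years.
Modified duration = D_Mac / (1 + y) = 5.14103 / 1.1025 = 4.66306 years.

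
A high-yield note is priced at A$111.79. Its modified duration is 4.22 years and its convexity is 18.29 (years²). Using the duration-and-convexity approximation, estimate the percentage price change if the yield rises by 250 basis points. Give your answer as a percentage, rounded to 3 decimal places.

-9.978%

Duration effect: -D_mod·Δy = -4.22 × (+0.025) = -0.105500
Convexity effect: ½·C·(Δy)² = 0.5 × 18.29 × (0.025)² = +0.005715625
ΔP/P ≈ -0.105500 + 0.005715625 = -0.099784375
= -9.9784375%.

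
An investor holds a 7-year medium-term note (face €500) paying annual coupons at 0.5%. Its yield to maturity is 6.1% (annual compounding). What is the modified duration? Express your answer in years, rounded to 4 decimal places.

Periodic yield y = 0.061. First find Macaulay duration:
  t   CF        PV=CF/(1+0.061)^t    t·PV
  1         2.50         2.3563         2.3563
  2         2.50         2.2208         4.4416
  3         2.50         2.0931         6.2794
  4         2.50         1.9728         7.8911
  5         2.50         1.8594         9.2968
  6         2.50         1.7525        10.5148
  7       502.50       331.9926     2,323.9481
  Σ                    344.2474     2,364.7279
P = 344.2474; Macaulay duration = 2,364.7279 / 344.2474 = 6.86927 years.
Modified duration = D_Mac / (1 + y) = 6.86927 / 1.061 = 6.47434 years.

6.4743 years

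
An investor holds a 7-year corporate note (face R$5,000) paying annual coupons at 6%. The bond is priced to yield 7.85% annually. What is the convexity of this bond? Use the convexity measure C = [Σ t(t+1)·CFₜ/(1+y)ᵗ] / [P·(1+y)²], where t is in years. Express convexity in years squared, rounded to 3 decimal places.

With y = 0.0785:
  t   CF        PV=CF/(1+0.0785)^t    t·PV        t(t+1)·PV
  1       300.00       278.1641       278.1641         556.3282
  2       300.00       257.9176       515.8352       1,547.5055
  3       300.00       239.1447       717.4342       2,869.7367
  4       300.00       221.7383       886.9531       4,434.7654
  5       300.00       205.5988     1,027.9938       6,167.9630
  6       300.00       190.6340     1,143.8040       8,006.6280
  7     5,300.00     3,122.7328    21,859.1295     174,873.0362
  Σ                  4,515.9303    26,429.3139     198,455.9631
P = 4,515.9303.
Convexity = Σ t(t+1)·PV / [P·(1+y)²] = 198,455.9631 / (4,515.9303 × 1.163162) = 37.78128.

37.781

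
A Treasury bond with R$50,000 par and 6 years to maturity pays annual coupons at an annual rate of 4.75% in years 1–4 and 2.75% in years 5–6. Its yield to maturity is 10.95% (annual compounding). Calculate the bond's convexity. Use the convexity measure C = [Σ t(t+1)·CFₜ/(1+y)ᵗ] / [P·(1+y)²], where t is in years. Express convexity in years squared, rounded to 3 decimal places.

With y = 0.1095:
  t   CF        PV=CF/(1+0.1095)^t    t·PV        t(t+1)·PV
  1     2,375.00     2,140.6039     2,140.6039       4,281.2078
  2     2,375.00     1,929.3410     3,858.6821      11,576.0462
  3     2,375.00     1,738.9284     5,216.7851      20,867.1405
  4     2,375.00     1,567.3081     6,269.2325      31,346.1627
  5     1,375.00       817.8359     4,089.1795      24,535.0767
  6    51,375.00    27,541.5257   165,249.1544   1,156,744.0809
  Σ                 35,735.5430   186,823.6375   1,249,349.7147
P = 35,735.5430.
Convexity = Σ t(t+1)·PV / [P·(1+y)²] = 1,249,349.7147 / (35,735.5430 × 1.230990) = 28.40070.

28.401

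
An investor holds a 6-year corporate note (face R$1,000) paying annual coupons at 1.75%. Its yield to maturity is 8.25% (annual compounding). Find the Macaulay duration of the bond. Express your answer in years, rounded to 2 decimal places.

Periodic yield y = 0.0825. Discount each cash flow and weight by its year:
  t   CF        PV=CF/(1+0.0825)^t    t·PV
  1        17.50        16.1663        16.1663
  2        17.50        14.9342        29.8684
  3        17.50        13.7960        41.3881
  4        17.50        12.7446        50.9784
  5        17.50        11.7733        58.8665
  6     1,017.50       632.3638     3,794.1827
  Σ                    701.7782     3,991.4505
Price P = Σ PV = 701.7782.
Macaulay duration = Σ(t·PV) / P = 3,991.4505 / 701.7782 = 5.68762 years.

5.69 years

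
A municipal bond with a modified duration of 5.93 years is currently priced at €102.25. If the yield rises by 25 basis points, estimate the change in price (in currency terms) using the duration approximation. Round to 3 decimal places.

Duration approximation: ΔP/P ≈ -D_mod · Δy = -5.93 × (+0.0025) = -0.014825.
ΔP ≈ 102.25 × (-0.014825) = -1.51585625.

-€1.516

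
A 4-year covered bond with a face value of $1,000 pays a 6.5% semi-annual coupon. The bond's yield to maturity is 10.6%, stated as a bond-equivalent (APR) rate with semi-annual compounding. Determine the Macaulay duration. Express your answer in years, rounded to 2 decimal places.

Periodic yield y = 0.053. Discount each cash flow and weight by its period:
  t   CF        PV=CF/(1+0.053)^t    t·PV
  1        32.50        30.8642        30.8642
  2        32.50        29.3107        58.6215
  3        32.50        27.8355        83.5064
  4        32.50        26.4344       105.7377
  5        32.50        25.1039       125.5196
  6        32.50        23.8404       143.0423
  7        32.50        22.6404       158.4830
  8     1,032.50       683.0667     5,464.5333
  Σ                    869.0962     6,170.3079
Price P = Σ PV = 869.0962.
Macaulay duration = Σ(t·PV) / P = 6,170.3079 / 869.0962 = 7.09968 half-year periods.
In years: 7.09968 / 2 = 3.54984 years.

3.55 years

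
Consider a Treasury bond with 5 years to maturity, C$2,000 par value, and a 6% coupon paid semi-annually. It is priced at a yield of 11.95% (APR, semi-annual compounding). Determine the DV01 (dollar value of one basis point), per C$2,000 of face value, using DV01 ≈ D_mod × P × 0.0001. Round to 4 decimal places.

C$0.6330

Periodic yield y = 0.05975.
  t   CF        PV=CF/(1+0.05975)^t    t·PV
  1        60.00        56.6171        56.6171
  2        60.00        53.4250       106.8500
  3        60.00        50.4128       151.2385
  4        60.00        47.5705       190.2819
  5        60.00        44.8884       224.4420
  6        60.00        42.3575       254.1452
  7        60.00        39.9694       279.7856
  8        60.00        37.7158       301.7268
  9        60.00        35.5894       320.3044
  10    2,060.00     1,153.0097    11,530.0972
  Σ                  1,561.5557    13,415.4886
P = 1,561.5557; D_Mac = 8.59111 half-year periods = 4.29555 yrs; D_mod = 4.05336 yrs.
DV01 ≈ 4.05336 × 1,561.5557 × 0.0001 = 0.632955.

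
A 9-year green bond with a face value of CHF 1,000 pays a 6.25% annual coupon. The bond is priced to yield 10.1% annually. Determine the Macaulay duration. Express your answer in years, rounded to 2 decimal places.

6.87 years

Periodic yield y = 0.101. Discount each cash flow and weight by its year:
  t   CF        PV=CF/(1+0.101)^t    t·PV
  1        62.50        56.7666        56.7666
  2        62.50        51.5591       103.1182
  3        62.50        46.8293       140.4880
  4        62.50        42.5335       170.1339
  5        62.50        38.6317       193.1583
  6        62.50        35.0878       210.5268
  7        62.50        31.8690       223.0832
  8        62.50        28.9455       231.5642
  9     1,062.50       446.9337     4,022.4030
  Σ                    779.1562     5,351.2421
Price P = Σ PV = 779.1562.
Macaulay duration = Σ(t·PV) / P = 5,351.2421 / 779.1562 = 6.86800 years.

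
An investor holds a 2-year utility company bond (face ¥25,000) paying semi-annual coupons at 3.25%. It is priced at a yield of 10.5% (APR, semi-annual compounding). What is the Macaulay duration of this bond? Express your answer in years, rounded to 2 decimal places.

Periodic yield y = 0.0525. Discount each cash flow and weight by its period:
  t   CF        PV=CF/(1+0.0525)^t    t·PV
  1       406.25       385.9857       385.9857
  2       406.25       366.7323       733.4646
  3       406.25       348.4392     1,045.3177
  4    25,406.25    20,703.8994    82,815.5977
  Σ                 21,805.0567    84,980.3658
Price P = Σ PV = 21,805.0567.
Macaulay duration = Σ(t·PV) / P = 84,980.3658 / 21,805.0567 = 3.89728 half-year periods.
In years: 3.89728 / 2 = 1.94864 years.

1.95 years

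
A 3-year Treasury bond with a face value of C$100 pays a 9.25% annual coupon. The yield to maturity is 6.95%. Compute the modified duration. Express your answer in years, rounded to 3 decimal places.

2.581 years

Periodic yield y = 0.0695. First find Macaulay duration:
  t   CF        PV=CF/(1+0.0695)^t    t·PV
  1         9.25         8.6489         8.6489
  2         9.25         8.0869        16.1737
  3       109.25        89.3057       267.9170
  Σ                    106.0414       292.7397
P = 106.0414; Macaulay duration = 292.7397 / 106.0414 = 2.76062 years.
Modified duration = D_Mac / (1 + y) = 2.76062 / 1.0695 = 2.58122 years.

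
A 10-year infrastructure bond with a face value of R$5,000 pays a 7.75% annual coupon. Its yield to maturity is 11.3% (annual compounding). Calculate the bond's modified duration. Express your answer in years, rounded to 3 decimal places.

Periodic yield y = 0.113. First find Macaulay duration:
  t   CF        PV=CF/(1+0.113)^t    t·PV
  1       387.50       348.1581       348.1581
  2       387.50       312.8105       625.6211
  3       387.50       281.0517       843.1551
  4       387.50       252.5172     1,010.0690
  5       387.50       226.8798     1,134.3991
  6       387.50       203.8453     1,223.0719
  7       387.50       183.1494     1,282.0460
  8       387.50       164.5547     1,316.4379
  9       387.50       147.8479     1,330.6313
  10    5,387.50     1,846.8671    18,468.6708
  Σ                  3,967.6819    27,582.2603
P = 3,967.6819; Macaulay duration = 27,582.2603 / 3,967.6819 = 6.95173 years.
Modified duration = D_Mac / (1 + y) = 6.95173 / 1.113 = 6.24594 years.

6.246 years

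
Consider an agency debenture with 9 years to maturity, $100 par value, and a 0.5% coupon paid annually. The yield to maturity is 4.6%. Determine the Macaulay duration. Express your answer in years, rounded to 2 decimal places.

8.78 years

Periodic yield y = 0.046. Discount each cash flow and weight by its year:
  t   CF        PV=CF/(1+0.046)^t    t·PV
  1         0.50         0.4780         0.4780
  2         0.50         0.4570         0.9140
  3         0.50         0.4369         1.3107
  4         0.50         0.4177         1.6707
  5         0.50         0.3993         1.9966
  6         0.50         0.3818         2.2905
  7         0.50         0.3650         2.5547
  8         0.50         0.3489         2.7913
  9       100.50        67.0472       603.4252
  Σ                     70.3318       617.4316
Price P = Σ PV = 70.3318.
Macaulay duration = Σ(t·PV) / P = 617.4316 / 70.3318 = 8.77885 years.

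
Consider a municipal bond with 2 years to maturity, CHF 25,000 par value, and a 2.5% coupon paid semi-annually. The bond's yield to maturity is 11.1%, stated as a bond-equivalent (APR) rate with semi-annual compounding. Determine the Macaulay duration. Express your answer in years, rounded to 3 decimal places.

Periodic yield y = 0.0555. Discount each cash flow and weight by its period:
  t   CF        PV=CF/(1+0.0555)^t    t·PV
  1       312.50       296.0682       296.0682
  2       312.50       280.5004       561.0009
  3       312.50       265.7512       797.2537
  4    25,312.50    20,393.9847    81,575.9390
  Σ                 21,236.3046    83,230.2618
Price P = Σ PV = 21,236.3046.
Macaulay duration = Σ(t·PV) / P = 83,230.2618 / 21,236.3046 = 3.91924 half-year periods.
In years: 3.91924 / 2 = 1.95962 years.

1.960 years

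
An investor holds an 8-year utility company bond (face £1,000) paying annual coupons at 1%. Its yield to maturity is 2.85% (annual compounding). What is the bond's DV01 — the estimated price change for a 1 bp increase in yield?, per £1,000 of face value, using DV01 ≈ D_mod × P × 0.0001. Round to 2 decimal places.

£0.65

Periodic yield y = 0.0285.
  t   CF        PV=CF/(1+0.0285)^t    t·PV
  1        10.00         9.7229         9.7229
  2        10.00         9.4535        18.9069
  3        10.00         9.1915        27.5745
  4        10.00         8.9368        35.7473
  5        10.00         8.6892        43.4459
  6        10.00         8.4484        50.6904
  7        10.00         8.2143        57.5000
  8     1,010.00       806.6535     6,453.2277
  Σ                    869.3100     6,696.8157
P = 869.3100; D_Mac = 7.70360 yrs; D_mod = 7.49013 yrs.
DV01 ≈ 7.49013 × 869.3100 × 0.0001 = 0.651125.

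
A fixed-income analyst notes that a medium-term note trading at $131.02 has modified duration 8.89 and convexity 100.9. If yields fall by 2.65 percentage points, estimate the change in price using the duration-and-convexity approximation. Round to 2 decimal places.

+$35.51

Duration effect: -D_mod·Δy = -8.89 × (-0.0265) = +0.235585
Convexity effect: ½·C·(Δy)² = 0.5 × 100.9 × (-0.0265)² = +0.0354285125
ΔP/P ≈ +0.235585 + 0.0354285125 = +0.2710135125
ΔP ≈ 131.02 × (+0.2710135125) = +35.50819040775.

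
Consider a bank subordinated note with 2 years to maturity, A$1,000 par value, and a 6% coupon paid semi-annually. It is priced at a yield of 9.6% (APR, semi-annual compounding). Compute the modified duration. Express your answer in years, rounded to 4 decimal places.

1.8235 years

Periodic yield y = 0.048. First find Macaulay duration:
  t   CF        PV=CF/(1+0.048)^t    t·PV
  1        30.00        28.6260        28.6260
  2        30.00        27.3148        54.6297
  3        30.00        26.0638        78.1913
  4     1,030.00       853.8707     3,415.4827
  Σ                    935.8752     3,576.9296
P = 935.8752; Macaulay duration = 3,576.9296 / 935.8752 = 3.82202 half-year periods = 1.91101 years.
Modified duration = D_Mac / (1 + y) = 1.91101 / 1.048 = 1.82348 years.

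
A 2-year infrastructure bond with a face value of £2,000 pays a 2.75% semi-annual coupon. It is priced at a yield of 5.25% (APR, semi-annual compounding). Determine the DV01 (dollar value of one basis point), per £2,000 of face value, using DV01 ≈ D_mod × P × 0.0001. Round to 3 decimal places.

Periodic yield y = 0.02625.
  t   CF        PV=CF/(1+0.02625)^t    t·PV
  1        27.50        26.7966        26.7966
  2        27.50        26.1112        52.2223
  3        27.50        25.4433        76.3299
  4     2,027.50     1,827.8821     7,311.5284
  Σ                  1,906.2332     7,466.8772
P = 1,906.2332; D_Mac = 3.91708 half-year periods = 1.95854 yrs; D_mod = 1.90845 yrs.
DV01 ≈ 1.90845 × 1,906.2332 × 0.0001 = 0.363794.

£0.364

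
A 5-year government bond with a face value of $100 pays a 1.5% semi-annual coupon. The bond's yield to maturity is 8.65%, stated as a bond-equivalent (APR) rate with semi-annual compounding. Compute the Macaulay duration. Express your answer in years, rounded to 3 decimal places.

Periodic yield y = 0.04325. Discount each cash flow and weight by its period:
  t   CF        PV=CF/(1+0.04325)^t    t·PV
  1         0.75         0.7189         0.7189
  2         0.75         0.6891         1.3782
  3         0.75         0.6605         1.9816
  4         0.75         0.6332         2.5326
  5         0.75         0.6069         3.0345
  6         0.75         0.5817         3.4905
  7         0.75         0.5576         3.9034
  8         0.75         0.5345         4.2761
  9         0.75         0.5123         4.6111
  10      100.75        65.9722       659.7222
  Σ                     71.4670       685.6491
Price P = Σ PV = 71.4670.
Macaulay duration = Σ(t·PV) / P = 685.6491 / 71.4670 = 9.59392 half-year periods.
In years: 9.59392 / 2 = 4.79696 years.

4.797 years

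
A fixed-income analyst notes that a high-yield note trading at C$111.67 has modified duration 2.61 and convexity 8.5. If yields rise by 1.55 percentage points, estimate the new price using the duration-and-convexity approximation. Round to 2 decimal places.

C$107.27

Duration effect: -D_mod·Δy = -2.61 × (+0.0155) = -0.040455
Convexity effect: ½·C·(Δy)² = 0.5 × 8.5 × (0.0155)² = +0.0010210625
ΔP/P ≈ -0.040455 + 0.0010210625 = -0.0394339375
New price ≈ 111.67 × (1 - 0.0394339375) = 107.266412199375.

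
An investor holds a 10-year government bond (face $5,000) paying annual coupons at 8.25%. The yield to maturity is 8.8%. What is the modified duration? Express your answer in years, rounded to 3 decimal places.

6.550 years

Periodic yield y = 0.088. First find Macaulay duration:
  t   CF        PV=CF/(1+0.088)^t    t·PV
  1       412.50       379.1360       379.1360
  2       412.50       348.4706       696.9412
  3       412.50       320.2855       960.8565
  4       412.50       294.3800     1,177.5202
  5       412.50       270.5699     1,352.8495
  6       412.50       248.6856     1,492.1134
  7       412.50       228.5713     1,599.9991
  8       412.50       210.0839     1,680.6713
  9       412.50       193.0918     1,737.8265
  10    5,412.50     2,328.6754    23,286.7540
  Σ                  4,821.9501    34,364.6676
P = 4,821.9501; Macaulay duration = 34,364.6676 / 4,821.9501 = 7.12672 years.
Modified duration = D_Mac / (1 + y) = 7.12672 / 1.088 = 6.55029 years.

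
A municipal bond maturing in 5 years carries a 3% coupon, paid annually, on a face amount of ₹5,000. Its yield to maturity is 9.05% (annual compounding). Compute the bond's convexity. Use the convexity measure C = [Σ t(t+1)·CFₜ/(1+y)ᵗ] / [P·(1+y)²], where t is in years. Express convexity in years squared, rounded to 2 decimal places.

23.02

With y = 0.0905:
  t   CF        PV=CF/(1+0.0905)^t    t·PV        t(t+1)·PV
  1       150.00       137.5516       137.5516         275.1032
  2       150.00       126.1363       252.2725         756.8175
  3       150.00       115.6683       347.0048       1,388.0193
  4       150.00       106.0690       424.2761       2,121.3805
  5     5,150.00     3,339.4803    16,697.4013     100,184.4075
  Σ                  3,824.9054    17,858.5063     104,725.7280
P = 3,824.9054.
Convexity = Σ t(t+1)·PV / [P·(1+y)²] = 104,725.7280 / (3,824.9054 × 1.189190) = 23.02403.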